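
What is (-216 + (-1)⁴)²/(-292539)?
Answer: -46225/292539 ≈ -0.15801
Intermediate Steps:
(-216 + (-1)⁴)²/(-292539) = (-216 + 1)²*(-1/292539) = (-215)²*(-1/292539) = 46225*(-1/292539) = -46225/292539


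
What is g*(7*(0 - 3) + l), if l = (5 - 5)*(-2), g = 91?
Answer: -1911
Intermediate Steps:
l = 0 (l = 0*(-2) = 0)
g*(7*(0 - 3) + l) = 91*(7*(0 - 3) + 0) = 91*(7*(-3) + 0) = 91*(-21 + 0) = 91*(-21) = -1911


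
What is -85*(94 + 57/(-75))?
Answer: -39627/5 ≈ -7925.4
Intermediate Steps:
-85*(94 + 57/(-75)) = -85*(94 + 57*(-1/75)) = -85*(94 - 19/25) = -85*2331/25 = -39627/5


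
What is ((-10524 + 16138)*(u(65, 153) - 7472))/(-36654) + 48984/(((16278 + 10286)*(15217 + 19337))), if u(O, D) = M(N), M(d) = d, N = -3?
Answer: 61729226681314/53917355901 ≈ 1144.9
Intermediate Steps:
u(O, D) = -3
((-10524 + 16138)*(u(65, 153) - 7472))/(-36654) + 48984/(((16278 + 10286)*(15217 + 19337))) = ((-10524 + 16138)*(-3 - 7472))/(-36654) + 48984/(((16278 + 10286)*(15217 + 19337))) = (5614*(-7475))*(-1/36654) + 48984/((26564*34554)) = -41964650*(-1/36654) + 48984/917892456 = 20982325/18327 + 48984*(1/917892456) = 20982325/18327 + 157/2941963 = 61729226681314/53917355901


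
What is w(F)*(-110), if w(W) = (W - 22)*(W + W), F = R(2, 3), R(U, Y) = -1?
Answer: -5060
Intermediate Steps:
F = -1
w(W) = 2*W*(-22 + W) (w(W) = (-22 + W)*(2*W) = 2*W*(-22 + W))
w(F)*(-110) = (2*(-1)*(-22 - 1))*(-110) = (2*(-1)*(-23))*(-110) = 46*(-110) = -5060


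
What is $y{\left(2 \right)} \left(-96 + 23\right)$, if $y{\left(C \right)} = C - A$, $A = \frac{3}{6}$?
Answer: $- \frac{219}{2} \approx -109.5$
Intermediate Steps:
$A = \frac{1}{2}$ ($A = 3 \cdot \frac{1}{6} = \frac{1}{2} \approx 0.5$)
$y{\left(C \right)} = - \frac{1}{2} + C$ ($y{\left(C \right)} = C - \frac{1}{2} = - \frac{1}{2} + C$)
$y{\left(2 \right)} \left(-96 + 23\right) = \left(- \frac{1}{2} + 2\right) \left(-96 + 23\right) = \frac{3}{2} \left(-73\right) = - \frac{219}{2}$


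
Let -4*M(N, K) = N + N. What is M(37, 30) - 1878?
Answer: -3793/2 ≈ -1896.5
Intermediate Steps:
M(N, K) = -N/2 (M(N, K) = -(N + N)/4 = -N/2)
M(37, 30) - 1878 = -1/2*37 - 1878 = -37/2 - 1878 = -3793/2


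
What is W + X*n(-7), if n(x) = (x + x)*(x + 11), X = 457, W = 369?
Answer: -25223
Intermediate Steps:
n(x) = 2*x*(11 + x) (n(x) = (2*x)*(11 + x) = 2*x*(11 + x))
W + X*n(-7) = 369 + 457*(2*(-7)*(11 - 7)) = 369 + 457*(2*(-7)*4) = 369 + 457*(-56) = 369 - 25592 = -25223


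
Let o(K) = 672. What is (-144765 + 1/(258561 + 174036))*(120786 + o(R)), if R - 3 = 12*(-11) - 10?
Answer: -2535431891846144/144199 ≈ -1.7583e+10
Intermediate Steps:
R = -139 (R = 3 + (12*(-11) - 10) = 3 + (-132 - 10) = 3 - 142 = -139)
(-144765 + 1/(258561 + 174036))*(120786 + o(R)) = (-144765 + 1/(258561 + 174036))*(120786 + 672) = (-144765 + 1/432597)*121458 = -62624904704/432597*121458 = -2535431891846144/144199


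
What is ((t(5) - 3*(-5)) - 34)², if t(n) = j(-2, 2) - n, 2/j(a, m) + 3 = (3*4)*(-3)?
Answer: 879844/1521 ≈ 578.46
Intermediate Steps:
j(a, m) = -2/39 (j(a, m) = 2/(-3 + (3*4)*(-3)) = 2/(-3 + 12*(-3)) = 2/(-3 - 36) = 2/(-39) = 2*(-1/39) = -2/39)
t(n) = -2/39 - n
((t(5) - 3*(-5)) - 34)² = (((-2/39 - 1*5) - 3*(-5)) - 34)² = (((-2/39 - 5) + 15) - 34)² = ((-197/39 + 15) - 34)² = (388/39 - 34)² = (-938/39)² = 879844/1521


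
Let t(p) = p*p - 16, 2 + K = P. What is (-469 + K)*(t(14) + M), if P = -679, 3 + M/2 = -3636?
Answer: 8162700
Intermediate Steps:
M = -7278 (M = -6 + 2*(-3636) = -6 - 7272 = -7278)
K = -681 (K = -2 - 679 = -681)
t(p) = -16 + p**2 (t(p) = p**2 - 16 = -16 + p**2)
(-469 + K)*(t(14) + M) = (-469 - 681)*((-16 + 14**2) - 7278) = -1150*((-16 + 196) - 7278) = -1150*(180 - 7278) = -1150*(-7098) = 8162700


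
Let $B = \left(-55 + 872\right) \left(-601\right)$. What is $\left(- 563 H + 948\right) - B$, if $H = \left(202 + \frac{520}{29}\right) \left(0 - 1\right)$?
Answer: $\frac{17857799}{29} \approx 6.1579 \cdot 10^{5}$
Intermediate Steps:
$H = - \frac{6378}{29}$ ($H = \left(202 + 520 \cdot \frac{1}{29}\right) \left(-1\right) = \left(202 + \frac{520}{29}\right) \left(-1\right) = \frac{6378}{29} \left(-1\right) = - \frac{6378}{29} \approx -219.93$)
$B = -491017$ ($B = 817 \left(-601\right) = -491017$)
$\left(- 563 H + 948\right) - B = \left(\left(-563\right) \left(- \frac{6378}{29}\right) + 948\right) - -491017 = \left(\frac{3590814}{29} + 948\right) + 491017 = \frac{3618306}{29} + 491017 = \frac{17857799}{29}$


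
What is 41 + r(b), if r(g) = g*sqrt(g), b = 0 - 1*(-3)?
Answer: 41 + 3*sqrt(3) ≈ 46.196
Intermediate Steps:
b = 3 (b = 0 + 3 = 3)
r(g) = g**(3/2)
41 + r(b) = 41 + 3**(3/2) = 41 + 3*sqrt(3)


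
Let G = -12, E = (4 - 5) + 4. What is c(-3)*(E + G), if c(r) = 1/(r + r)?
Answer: 3/2 ≈ 1.5000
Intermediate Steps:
E = 3 (E = -1 + 4 = 3)
c(r) = 1/(2*r)
c(-3)*(E + G) = ((½)/(-3))*(3 - 12) = ((½)*(-⅓))*(-9) = -⅙*(-9) = 3/2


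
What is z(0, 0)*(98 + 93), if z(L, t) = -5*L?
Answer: 0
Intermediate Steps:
z(0, 0)*(98 + 93) = (-5*0)*(98 + 93) = 0*191 = 0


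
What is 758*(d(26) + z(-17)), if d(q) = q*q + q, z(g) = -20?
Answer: 516956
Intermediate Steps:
d(q) = q + q² (d(q) = q² + q = q + q²)
758*(d(26) + z(-17)) = 758*(26*(1 + 26) - 20) = 758*(26*27 - 20) = 758*(702 - 20) = 758*682 = 516956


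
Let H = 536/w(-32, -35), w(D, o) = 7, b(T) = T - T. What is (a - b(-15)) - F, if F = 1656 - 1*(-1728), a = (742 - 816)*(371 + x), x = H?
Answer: -255530/7 ≈ -36504.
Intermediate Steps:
b(T) = 0
H = 536/7 ≈ 76.571
x = 536/7 ≈ 76.571
a = -231842/7 (a = (742 - 816)*(371 + 536/7) = -74*3133/7 = -231842/7 ≈ -33120.)
F = 3384 (F = 1656 + 1728 = 3384)
(a - b(-15)) - F = (-231842/7 - 1*0) - 1*3384 = (-231842/7 + 0) - 3384 = -231842/7 - 3384 = -255530/7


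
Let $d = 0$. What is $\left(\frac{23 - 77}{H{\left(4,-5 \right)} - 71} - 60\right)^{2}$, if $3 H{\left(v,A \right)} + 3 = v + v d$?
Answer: $\frac{39425841}{11236} \approx 3508.9$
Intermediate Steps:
$H{\left(v,A \right)} = -1 + \frac{v}{3}$ ($H{\left(v,A \right)} = -1 + \frac{v + v 0}{3} = -1 + \frac{v + 0}{3} = -1 + \frac{v}{3}$)
$\left(\frac{23 - 77}{H{\left(4,-5 \right)} - 71} - 60\right)^{2} = \left(\frac{23 - 77}{\left(-1 + \frac{1}{3} \cdot 4\right) - 71} - 60\right)^{2} = \left(- \frac{54}{\left(-1 + \frac{4}{3}\right) - 71} - 60\right)^{2} = \left(- \frac{54}{\frac{1}{3} - 71} - 60\right)^{2} = \left(- \frac{54}{- \frac{212}{3}} - 60\right)^{2} = \left(\left(-54\right) \left(- \frac{3}{212}\right) - 60\right)^{2} = \left(\frac{81}{106} - 60\right)^{2} = \left(- \frac{6279}{106}\right)^{2} = \frac{39425841}{11236}$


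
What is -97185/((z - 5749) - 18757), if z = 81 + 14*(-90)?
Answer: 1767/467 ≈ 3.7837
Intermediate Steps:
z = -1179 (z = 81 - 1260 = -1179)
-97185/((z - 5749) - 18757) = -97185/((-1179 - 5749) - 18757) = -97185/(-6928 - 18757) = -97185/(-25685) = -97185*(-1/25685) = 1767/467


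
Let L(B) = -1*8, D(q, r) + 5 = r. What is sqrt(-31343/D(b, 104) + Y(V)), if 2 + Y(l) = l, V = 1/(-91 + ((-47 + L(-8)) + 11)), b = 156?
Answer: I*sqrt(78065790)/495 ≈ 17.849*I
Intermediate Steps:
D(q, r) = -5 + r
L(B) = -8
V = -1/135 (V = 1/(-91 + ((-47 - 8) + 11)) = 1/(-91 + (-55 + 11)) = 1/(-91 - 44) = 1/(-135) = -1/135 ≈ -0.0074074)
Y(l) = -2 + l
sqrt(-31343/D(b, 104) + Y(V)) = sqrt(-31343/(-5 + 104) + (-2 - 1/135)) = sqrt(-31343/99 - 271/135) = sqrt(-473126/1485) = I*sqrt(78065790)/495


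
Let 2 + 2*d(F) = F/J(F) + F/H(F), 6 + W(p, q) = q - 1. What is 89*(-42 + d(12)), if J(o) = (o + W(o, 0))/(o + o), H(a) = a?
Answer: -12193/10 ≈ -1219.3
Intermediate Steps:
W(p, q) = -7 + q (W(p, q) = -6 + (q - 1) = -6 + (-1 + q) = -7 + q)
J(o) = (-7 + o)/(2*o) (J(o) = (o + (-7 + 0))/(o + o) = (o - 7)/((2*o)) = (-7 + o)*(1/(2*o)) = (-7 + o)/(2*o))
d(F) = -½ + F²/(-7 + F) (d(F) = -1 + (F/(((-7 + F)/(2*F))) + F/F)/2 = -1 + (F*(2*F/(-7 + F)) + 1)/2 = -1 + (2*F²/(-7 + F) + 1)/2 = -1 + (1 + 2*F²/(-7 + F))/2 = -1 + (½ + F²/(-7 + F)) = -½ + F²/(-7 + F))
89*(-42 + d(12)) = 89*(-42 + (7 - 1*12 + 2*12²)/(2*(-7 + 12))) = 89*(-42 + (½)*(7 - 12 + 2*144)/5) = 89*(-42 + (½)*(⅕)*(7 - 12 + 288)) = 89*(-42 + (½)*(⅕)*283) = 89*(-42 + 283/10) = 89*(-137/10) = -12193/10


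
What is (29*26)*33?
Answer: 24882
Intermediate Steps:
(29*26)*33 = 754*33 = 24882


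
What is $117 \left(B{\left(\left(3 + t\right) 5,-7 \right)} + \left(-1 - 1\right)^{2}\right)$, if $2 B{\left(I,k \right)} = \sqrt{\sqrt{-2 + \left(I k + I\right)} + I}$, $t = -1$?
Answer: $468 + \frac{117 \sqrt{10 + i \sqrt{62}}}{2} \approx 665.21 + 68.321 i$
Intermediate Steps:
$B{\left(I,k \right)} = \frac{\sqrt{I + \sqrt{-2 + I + I k}}}{2}$ ($B{\left(I,k \right)} = \frac{\sqrt{\sqrt{-2 + \left(I k + I\right)} + I}}{2} = \frac{\sqrt{\sqrt{-2 + \left(I + I k\right)} + I}}{2} = \frac{\sqrt{\sqrt{-2 + I + I k} + I}}{2} = \frac{\sqrt{I + \sqrt{-2 + I + I k}}}{2}$)
$117 \left(B{\left(\left(3 + t\right) 5,-7 \right)} + \left(-1 - 1\right)^{2}\right) = 117 \left(\frac{\sqrt{\left(3 - 1\right) 5 + \sqrt{-2 + \left(3 - 1\right) 5 + \left(3 - 1\right) 5 \left(-7\right)}}}{2} + \left(-1 - 1\right)^{2}\right) = 117 \left(\frac{\sqrt{2 \cdot 5 + \sqrt{-2 + 2 \cdot 5 + 2 \cdot 5 \left(-7\right)}}}{2} + \left(-2\right)^{2}\right) = 117 \left(\frac{\sqrt{10 + \sqrt{-2 + 10 + 10 \left(-7\right)}}}{2} + 4\right) = 117 \left(\frac{\sqrt{10 + \sqrt{-2 + 10 - 70}}}{2} + 4\right) = 117 \left(\frac{\sqrt{10 + \sqrt{-62}}}{2} + 4\right) = 117 \left(\frac{\sqrt{10 + i \sqrt{62}}}{2} + 4\right) = 117 \left(4 + \frac{\sqrt{10 + i \sqrt{62}}}{2}\right) = 468 + \frac{117 \sqrt{10 + i \sqrt{62}}}{2}$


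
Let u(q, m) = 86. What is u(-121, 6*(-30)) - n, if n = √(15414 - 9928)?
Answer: 86 - √5486 ≈ 11.932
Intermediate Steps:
n = √5486 ≈ 74.068
u(-121, 6*(-30)) - n = 86 - √5486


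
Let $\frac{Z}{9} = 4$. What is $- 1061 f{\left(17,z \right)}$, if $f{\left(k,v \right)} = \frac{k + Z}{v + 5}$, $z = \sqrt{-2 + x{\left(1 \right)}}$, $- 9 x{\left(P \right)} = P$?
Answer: $- \frac{2530485}{244} + \frac{168699 i \sqrt{19}}{244} \approx -10371.0 + 3013.7 i$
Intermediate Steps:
$Z = 36$ ($Z = 9 \cdot 4 = 36$)
$x{\left(P \right)} = - \frac{P}{9}$
$z = \frac{i \sqrt{19}}{3}$ ($z = \sqrt{-2 - \frac{1}{9}} = \sqrt{- \frac{19}{9}} = \frac{i \sqrt{19}}{3} \approx 1.453 i$)
$f{\left(k,v \right)} = \frac{36 + k}{5 + v}$ ($f{\left(k,v \right)} = \frac{k + 36}{v + 5} = \frac{36 + k}{5 + v}$)
$- 1061 f{\left(17,z \right)} = - 1061 \frac{36 + 17}{5 + \frac{i \sqrt{19}}{3}} = - 1061 \frac{1}{5 + \frac{i \sqrt{19}}{3}} \cdot 53 = - 1061 \frac{53}{5 + \frac{i \sqrt{19}}{3}} = - \frac{56233}{5 + \frac{i \sqrt{19}}{3}}$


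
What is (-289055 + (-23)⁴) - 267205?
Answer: -276419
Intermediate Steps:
(-289055 + (-23)⁴) - 267205 = (-289055 + 279841) - 267205 = -9214 - 267205 = -276419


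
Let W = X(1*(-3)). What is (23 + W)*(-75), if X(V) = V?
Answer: -1500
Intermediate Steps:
W = -3 (W = 1*(-3) = -3)
(23 + W)*(-75) = (23 - 3)*(-75) = 20*(-75) = -1500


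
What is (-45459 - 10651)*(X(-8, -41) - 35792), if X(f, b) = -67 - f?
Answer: 2011599610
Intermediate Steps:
(-45459 - 10651)*(X(-8, -41) - 35792) = (-45459 - 10651)*((-67 - 1*(-8)) - 35792) = -56110*((-67 + 8) - 35792) = -56110*(-59 - 35792) = -56110*(-35851) = 2011599610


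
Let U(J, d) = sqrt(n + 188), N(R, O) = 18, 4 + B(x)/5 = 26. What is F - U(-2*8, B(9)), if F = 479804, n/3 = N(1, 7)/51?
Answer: 479804 - sqrt(54638)/17 ≈ 4.7979e+5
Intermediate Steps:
B(x) = 110 (B(x) = -20 + 5*26 = -20 + 130 = 110)
n = 18/17 (n = 3*(18/51) = 3*(18*(1/51)) = 3*(6/17) = 18/17 ≈ 1.0588)
U(J, d) = sqrt(54638)/17 (U(J, d) = sqrt(18/17 + 188) = sqrt(3214/17) = sqrt(54638)/17)
F - U(-2*8, B(9)) = 479804 - sqrt(54638)/17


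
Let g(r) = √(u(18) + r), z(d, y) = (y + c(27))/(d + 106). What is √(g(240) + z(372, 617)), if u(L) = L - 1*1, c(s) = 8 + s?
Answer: √(77914 + 57121*√257)/239 ≈ 4.1708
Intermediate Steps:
u(L) = -1 + L (u(L) = L - 1 = -1 + L)
z(d, y) = (35 + y)/(106 + d) (z(d, y) = (y + (8 + 27))/(d + 106) = (y + 35)/(106 + d) = (35 + y)/(106 + d))
g(r) = √(17 + r) (g(r) = √((-1 + 18) + r) = √(17 + r))
√(g(240) + z(372, 617)) = √(√(17 + 240) + (35 + 617)/(106 + 372)) = √(√257 + 652/478) = √(√257 + (1/478)*652) = √(√257 + 326/239) = √(326/239 + √257)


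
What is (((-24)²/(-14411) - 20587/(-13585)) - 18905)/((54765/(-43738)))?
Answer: 8519259864938156/564291166725 ≈ 15097.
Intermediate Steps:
(((-24)²/(-14411) - 20587/(-13585)) - 18905)/((54765/(-43738))) = ((576*(-1/14411) - 20587*(-1/13585)) - 18905)/((54765*(-1/43738))) = ((-576/14411 + 20587/13585) - 18905)/(-54765/43738) = (288854297/195773435 - 18905)*(-43738/54765) = -3700807934378/195773435*(-43738/54765) = 8519259864938156/564291166725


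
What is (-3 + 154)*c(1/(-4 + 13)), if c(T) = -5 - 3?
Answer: -1208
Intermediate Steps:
c(T) = -8
(-3 + 154)*c(1/(-4 + 13)) = (-3 + 154)*(-8) = 151*(-8) = -1208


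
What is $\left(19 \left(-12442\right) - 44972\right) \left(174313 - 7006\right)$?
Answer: $-47075170590$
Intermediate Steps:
$\left(19 \left(-12442\right) - 44972\right) \left(174313 - 7006\right) = \left(-236398 - 44972\right) 167307 = \left(-281370\right) 167307 = -47075170590$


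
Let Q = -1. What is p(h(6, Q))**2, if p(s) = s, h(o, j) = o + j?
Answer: 25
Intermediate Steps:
h(o, j) = j + o
p(h(6, Q))**2 = (-1 + 6)**2 = 5**2 = 25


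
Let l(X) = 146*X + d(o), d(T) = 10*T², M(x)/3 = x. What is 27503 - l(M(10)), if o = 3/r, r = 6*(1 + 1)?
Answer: 184979/8 ≈ 23122.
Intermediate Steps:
r = 12 (r = 6*2 = 12)
M(x) = 3*x
o = ¼ (o = 3/12 = 3*(1/12) = ¼ ≈ 0.25000)
l(X) = 5/8 + 146*X (l(X) = 146*X + 10*(¼)² = 146*X + 10*(1/16) = 146*X + 5/8 = 5/8 + 146*X)
27503 - l(M(10)) = 27503 - (5/8 + 146*(3*10)) = 27503 - (5/8 + 146*30) = 27503 - (5/8 + 4380) = 27503 - 1*35045/8 = 27503 - 35045/8 = 184979/8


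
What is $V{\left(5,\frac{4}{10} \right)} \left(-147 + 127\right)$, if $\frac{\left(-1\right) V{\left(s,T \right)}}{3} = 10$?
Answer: $600$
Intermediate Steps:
$V{\left(s,T \right)} = -30$ ($V{\left(s,T \right)} = \left(-3\right) 10 = -30$)
$V{\left(5,\frac{4}{10} \right)} \left(-147 + 127\right) = - 30 \left(-147 + 127\right) = \left(-30\right) \left(-20\right) = 600$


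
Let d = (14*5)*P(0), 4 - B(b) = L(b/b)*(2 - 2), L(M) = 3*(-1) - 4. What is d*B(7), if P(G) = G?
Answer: 0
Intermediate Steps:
L(M) = -7 (L(M) = -3 - 4 = -7)
B(b) = 4 (B(b) = 4 - (-7)*(2 - 2) = 4 - (-7)*0 = 4 - 1*0 = 4 + 0 = 4)
d = 0 (d = (14*5)*0 = 70*0 = 0)
d*B(7) = 0*4 = 0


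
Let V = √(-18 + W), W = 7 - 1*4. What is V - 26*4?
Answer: -104 + I*√15 ≈ -104.0 + 3.873*I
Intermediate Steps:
W = 3 (W = 7 - 4 = 3)
V = I*√15 (V = √(-18 + 3) = √(-15) = I*√15 ≈ 3.873*I)
V - 26*4 = I*√15 - 26*4 = I*√15 - 104 = -104 + I*√15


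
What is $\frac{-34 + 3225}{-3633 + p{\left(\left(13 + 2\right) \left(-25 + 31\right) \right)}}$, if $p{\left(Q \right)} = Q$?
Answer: $- \frac{3191}{3543} \approx -0.90065$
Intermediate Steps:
$\frac{-34 + 3225}{-3633 + p{\left(\left(13 + 2\right) \left(-25 + 31\right) \right)}} = \frac{-34 + 3225}{-3633 + \left(13 + 2\right) \left(-25 + 31\right)} = \frac{3191}{-3633 + 15 \cdot 6} = \frac{3191}{-3633 + 90} = \frac{3191}{-3543} = 3191 \left(- \frac{1}{3543}\right) = - \frac{3191}{3543}$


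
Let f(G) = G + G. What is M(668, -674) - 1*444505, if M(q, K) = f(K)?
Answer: -445853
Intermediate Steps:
f(G) = 2*G
M(q, K) = 2*K
M(668, -674) - 1*444505 = 2*(-674) - 1*444505 = -1348 - 444505 = -445853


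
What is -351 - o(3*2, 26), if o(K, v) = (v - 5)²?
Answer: -792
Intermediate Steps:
o(K, v) = (-5 + v)²
-351 - o(3*2, 26) = -351 - (-5 + 26)² = -351 - 1*21² = -351 - 1*441 = -351 - 441 = -792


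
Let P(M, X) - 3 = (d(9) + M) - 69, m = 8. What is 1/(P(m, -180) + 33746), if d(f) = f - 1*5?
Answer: 1/33692 ≈ 2.9681e-5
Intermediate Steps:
d(f) = -5 + f (d(f) = f - 5 = -5 + f)
P(M, X) = -62 + M (P(M, X) = 3 + (((-5 + 9) + M) - 69) = 3 + ((4 + M) - 69) = 3 + (-65 + M) = -62 + M)
1/(P(m, -180) + 33746) = 1/((-62 + 8) + 33746) = 1/(-54 + 33746) = 1/33692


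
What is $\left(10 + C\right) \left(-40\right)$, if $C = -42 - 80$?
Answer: $4480$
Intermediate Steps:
$C = -122$ ($C = -42 - 80 = -122$)
$\left(10 + C\right) \left(-40\right) = \left(10 - 122\right) \left(-40\right) = \left(-112\right) \left(-40\right) = 4480$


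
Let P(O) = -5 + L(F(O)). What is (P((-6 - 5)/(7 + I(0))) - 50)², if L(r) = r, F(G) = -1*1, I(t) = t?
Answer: 3136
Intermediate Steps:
F(G) = -1
P(O) = -6 (P(O) = -5 - 1 = -6)
(P((-6 - 5)/(7 + I(0))) - 50)² = (-6 - 50)² = (-56)² = 3136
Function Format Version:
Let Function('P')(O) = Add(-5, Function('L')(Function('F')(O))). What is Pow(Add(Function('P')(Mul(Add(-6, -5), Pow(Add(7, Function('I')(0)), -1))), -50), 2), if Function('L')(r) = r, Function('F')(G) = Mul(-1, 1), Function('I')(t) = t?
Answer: 3136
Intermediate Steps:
Function('F')(G) = -1
Function('P')(O) = -6 (Function('P')(O) = Add(-5, -1) = -6)
Pow(Add(Function('P')(Mul(Add(-6, -5), Pow(Add(7, Function('I')(0)), -1))), -50), 2) = Pow(Add(-6, -50), 2) = Pow(-56, 2) = 3136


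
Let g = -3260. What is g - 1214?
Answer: -4474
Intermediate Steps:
g - 1214 = -3260 - 1214 = -4474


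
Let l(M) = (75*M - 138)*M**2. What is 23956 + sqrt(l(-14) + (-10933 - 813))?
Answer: 23956 + I*sqrt(244594) ≈ 23956.0 + 494.56*I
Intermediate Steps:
l(M) = M**2*(-138 + 75*M) (l(M) = (-138 + 75*M)*M**2 = M**2*(-138 + 75*M))
23956 + sqrt(l(-14) + (-10933 - 813)) = 23956 + sqrt((-14)**2*(-138 + 75*(-14)) + (-10933 - 813)) = 23956 + sqrt(196*(-138 - 1050) - 11746) = 23956 + sqrt(196*(-1188) - 11746) = 23956 + sqrt(-232848 - 11746) = 23956 + sqrt(-244594) = 23956 + I*sqrt(244594)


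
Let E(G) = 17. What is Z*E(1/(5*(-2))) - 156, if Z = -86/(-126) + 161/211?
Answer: -1747036/13293 ≈ -131.43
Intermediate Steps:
Z = 19216/13293 (Z = -86*(-1/126) + 161*(1/211) = 43/63 + 161/211 = 19216/13293 ≈ 1.4456)
Z*E(1/(5*(-2))) - 156 = (19216/13293)*17 - 156 = 326672/13293 - 156 = -1747036/13293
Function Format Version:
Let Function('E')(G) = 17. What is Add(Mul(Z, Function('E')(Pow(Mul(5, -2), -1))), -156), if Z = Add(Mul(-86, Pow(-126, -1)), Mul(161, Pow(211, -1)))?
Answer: Rational(-1747036, 13293) ≈ -131.43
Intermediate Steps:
Z = Rational(19216, 13293) (Z = Add(Mul(-86, Rational(-1, 126)), Mul(161, Rational(1, 211))) = Add(Rational(43, 63), Rational(161, 211)) = Rational(19216, 13293) ≈ 1.4456)
Add(Mul(Z, Function('E')(Pow(Mul(5, -2), -1))), -156) = Add(Mul(Rational(19216, 13293), 17), -156) = Add(Rational(326672, 13293), -156) = Rational(-1747036, 13293)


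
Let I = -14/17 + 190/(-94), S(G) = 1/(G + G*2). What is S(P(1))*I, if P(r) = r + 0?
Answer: -2273/2397 ≈ -0.94827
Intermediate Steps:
P(r) = r
S(G) = 1/(3*G) (S(G) = 1/(G + 2*G) = 1/(3*G))
I = -2273/799 (I = -14*1/17 + 190*(-1/94) = -14/17 - 95/47 = -2273/799 ≈ -2.8448)
S(P(1))*I = ((1/3)/1)*(-2273/799) = ((1/3)*1)*(-2273/799) = (1/3)*(-2273/799) = -2273/2397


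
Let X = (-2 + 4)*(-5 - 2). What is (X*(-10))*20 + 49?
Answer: 2849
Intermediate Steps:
X = -14 (X = 2*(-7) = -14)
(X*(-10))*20 + 49 = -14*(-10)*20 + 49 = 140*20 + 49 = 2800 + 49 = 2849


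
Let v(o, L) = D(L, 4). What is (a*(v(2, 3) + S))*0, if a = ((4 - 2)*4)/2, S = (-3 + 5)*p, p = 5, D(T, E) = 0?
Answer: 0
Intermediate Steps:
v(o, L) = 0
S = 10 (S = (-3 + 5)*5 = 2*5 = 10)
a = 4 (a = (2*4)*(1/2) = 8*(1/2) = 4)
(a*(v(2, 3) + S))*0 = (4*(0 + 10))*0 = (4*10)*0 = 40*0 = 0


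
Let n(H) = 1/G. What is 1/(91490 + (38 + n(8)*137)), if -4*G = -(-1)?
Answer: 1/90980 ≈ 1.0991e-5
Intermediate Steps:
G = -¼ (G = -(-1)*(-1*1)/4 = -(-1)*(-1)/4 = -¼*1 = -¼ ≈ -0.25000)
n(H) = -4 (n(H) = 1/(-¼) = -4)
1/(91490 + (38 + n(8)*137)) = 1/(91490 + (38 - 4*137)) = 1/(91490 + (38 - 548)) = 1/(91490 - 510) = 1/90980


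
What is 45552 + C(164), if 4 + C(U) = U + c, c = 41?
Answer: 45753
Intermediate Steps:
C(U) = 37 + U (C(U) = -4 + (U + 41) = -4 + (41 + U) = 37 + U)
45552 + C(164) = 45552 + (37 + 164) = 45552 + 201 = 45753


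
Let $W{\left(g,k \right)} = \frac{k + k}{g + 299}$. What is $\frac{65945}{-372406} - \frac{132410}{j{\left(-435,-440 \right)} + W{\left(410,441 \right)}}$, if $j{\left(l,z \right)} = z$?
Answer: $\frac{17470236694715}{57923656834} \approx 301.61$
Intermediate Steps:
$W{\left(g,k \right)} = \frac{2 k}{299 + g}$
$\frac{65945}{-372406} - \frac{132410}{j{\left(-435,-440 \right)} + W{\left(410,441 \right)}} = \frac{65945}{-372406} - \frac{132410}{-440 + 2 \cdot 441 \frac{1}{299 + 410}} = 65945 \left(- \frac{1}{372406}\right) - \frac{132410}{-440 + 2 \cdot 441 \cdot \frac{1}{709}} = - \frac{65945}{372406} - \frac{132410}{-440 + 2 \cdot 441 \cdot \frac{1}{709}} = - \frac{65945}{372406} - \frac{132410}{-440 + \frac{882}{709}} = - \frac{65945}{372406} - \frac{132410}{- \frac{311078}{709}} = - \frac{65945}{372406} - - \frac{46939345}{155539} = - \frac{65945}{372406} + \frac{46939345}{155539} = \frac{17470236694715}{57923656834}$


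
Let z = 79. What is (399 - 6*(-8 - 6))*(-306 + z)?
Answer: -109641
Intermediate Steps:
(399 - 6*(-8 - 6))*(-306 + z) = (399 - 6*(-8 - 6))*(-306 + 79) = (399 - 6*(-14))*(-227) = (399 + 84)*(-227) = 483*(-227) = -109641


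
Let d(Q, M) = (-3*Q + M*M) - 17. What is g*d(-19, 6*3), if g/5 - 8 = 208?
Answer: 393120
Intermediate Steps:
d(Q, M) = -17 + M**2 - 3*Q (d(Q, M) = (-3*Q + M**2) - 17 = (M**2 - 3*Q) - 17 = -17 + M**2 - 3*Q)
g = 1080 (g = 40 + 5*208 = 40 + 1040 = 1080)
g*d(-19, 6*3) = 1080*(-17 + (6*3)**2 - 3*(-19)) = 1080*(-17 + 18**2 + 57) = 1080*(-17 + 324 + 57) = 1080*364 = 393120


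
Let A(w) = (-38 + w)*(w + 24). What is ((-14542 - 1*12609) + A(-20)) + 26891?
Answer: -492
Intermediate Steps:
A(w) = (-38 + w)*(24 + w)
((-14542 - 1*12609) + A(-20)) + 26891 = ((-14542 - 1*12609) + (-912 + (-20)**2 - 14*(-20))) + 26891 = ((-14542 - 12609) + (-912 + 400 + 280)) + 26891 = (-27151 - 232) + 26891 = -27383 + 26891 = -492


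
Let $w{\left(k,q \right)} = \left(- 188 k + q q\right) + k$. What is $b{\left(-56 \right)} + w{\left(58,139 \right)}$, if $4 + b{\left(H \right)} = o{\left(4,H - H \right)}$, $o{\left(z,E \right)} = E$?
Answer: $8471$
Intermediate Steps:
$w{\left(k,q \right)} = q^{2} - 187 k$ ($w{\left(k,q \right)} = \left(- 188 k + q^{2}\right) + k = \left(q^{2} - 188 k\right) + k = q^{2} - 187 k$)
$b{\left(H \right)} = -4$ ($b{\left(H \right)} = -4 + \left(H - H\right) = -4 + 0 = -4$)
$b{\left(-56 \right)} + w{\left(58,139 \right)} = -4 + \left(139^{2} - 10846\right) = -4 + \left(19321 - 10846\right) = -4 + 8475 = 8471$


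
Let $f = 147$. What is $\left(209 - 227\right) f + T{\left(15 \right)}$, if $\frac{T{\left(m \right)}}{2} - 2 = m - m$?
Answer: $-2642$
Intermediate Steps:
$T{\left(m \right)} = 4$ ($T{\left(m \right)} = 4 + 2 \left(m - m\right) = 4 + 2 \cdot 0 = 4 + 0 = 4$)
$\left(209 - 227\right) f + T{\left(15 \right)} = \left(209 - 227\right) 147 + 4 = \left(-18\right) 147 + 4 = -2646 + 4 = -2642$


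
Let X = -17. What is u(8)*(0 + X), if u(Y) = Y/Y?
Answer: -17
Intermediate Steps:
u(Y) = 1
u(8)*(0 + X) = 1*(0 - 17) = 1*(-17) = -17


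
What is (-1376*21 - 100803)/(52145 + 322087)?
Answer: -43233/124744 ≈ -0.34657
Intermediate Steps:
(-1376*21 - 100803)/(52145 + 322087) = (-28896 - 100803)/374232 = -129699*1/374232 = -43233/124744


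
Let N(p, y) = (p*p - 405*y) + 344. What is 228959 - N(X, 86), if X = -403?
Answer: 101036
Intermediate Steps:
N(p, y) = 344 + p² - 405*y (N(p, y) = (p² - 405*y) + 344 = 344 + p² - 405*y)
228959 - N(X, 86) = 228959 - (344 + (-403)² - 405*86) = 228959 - (344 + 162409 - 34830) = 228959 - 1*127923 = 228959 - 127923 = 101036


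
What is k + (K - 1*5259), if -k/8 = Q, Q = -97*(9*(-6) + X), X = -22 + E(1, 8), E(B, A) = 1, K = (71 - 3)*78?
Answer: -58155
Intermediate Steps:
K = 5304 (K = 68*78 = 5304)
X = -21 (X = -22 + 1 = -21)
Q = 7275 (Q = -97*(9*(-6) - 21) = -97*(-54 - 21) = -97*(-75) = 7275)
k = -58200 (k = -8*7275 = -58200)
k + (K - 1*5259) = -58200 + (5304 - 1*5259) = -58200 + (5304 - 5259) = -58200 + 45 = -58155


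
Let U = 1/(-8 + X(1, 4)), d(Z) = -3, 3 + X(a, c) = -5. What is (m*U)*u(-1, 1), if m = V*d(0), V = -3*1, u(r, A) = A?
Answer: -9/16 ≈ -0.56250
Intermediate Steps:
X(a, c) = -8 (X(a, c) = -3 - 5 = -8)
V = -3
U = -1/16 (U = 1/(-8 - 8) = 1/(-16) = -1/16 ≈ -0.062500)
m = 9 (m = -3*(-3) = 9)
(m*U)*u(-1, 1) = (9*(-1/16))*1 = -9/16*1 = -9/16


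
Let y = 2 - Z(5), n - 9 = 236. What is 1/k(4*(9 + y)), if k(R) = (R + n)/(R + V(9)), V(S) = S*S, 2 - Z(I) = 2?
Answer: 125/289 ≈ 0.43253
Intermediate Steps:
n = 245 (n = 9 + 236 = 245)
Z(I) = 0 (Z(I) = 2 - 1*2 = 2 - 2 = 0)
V(S) = S²
y = 2 (y = 2 - 1*0 = 2 + 0 = 2)
k(R) = (245 + R)/(81 + R) (k(R) = (R + 245)/(R + 9²) = (245 + R)/(R + 81) = (245 + R)/(81 + R))
1/k(4*(9 + y)) = 1/((245 + 4*(9 + 2))/(81 + 4*(9 + 2))) = 1/((245 + 4*11)/(81 + 4*11)) = 1/((245 + 44)/(81 + 44)) = 1/(289/125) = 125/289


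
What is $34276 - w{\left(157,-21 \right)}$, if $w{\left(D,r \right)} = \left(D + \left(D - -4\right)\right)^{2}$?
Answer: $-66848$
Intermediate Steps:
$w{\left(D,r \right)} = \left(4 + 2 D\right)^{2}$ ($w{\left(D,r \right)} = \left(D + \left(D + 4\right)\right)^{2} = \left(D + \left(4 + D\right)\right)^{2} = \left(4 + 2 D\right)^{2}$)
$34276 - w{\left(157,-21 \right)} = 34276 - 4 \left(2 + 157\right)^{2} = 34276 - 4 \cdot 159^{2} = 34276 - 4 \cdot 25281 = 34276 - 101124 = -66848$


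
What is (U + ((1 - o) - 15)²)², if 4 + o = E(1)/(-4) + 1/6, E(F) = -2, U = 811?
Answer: 69272329/81 ≈ 8.5521e+5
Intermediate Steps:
o = -10/3 (o = -4 + (-2/(-4) + 1/6) = -4 + (-2*(-¼) + 1*(⅙)) = -4 + (½ + ⅙) = -4 + ⅔ = -10/3 ≈ -3.3333)
(U + ((1 - o) - 15)²)² = (811 + ((1 - 1*(-10/3)) - 15)²)² = (811 + ((1 + 10/3) - 15)²)² = (811 + (13/3 - 15)²)² = (811 + (-32/3)²)² = (811 + 1024/9)² = (8323/9)² = 69272329/81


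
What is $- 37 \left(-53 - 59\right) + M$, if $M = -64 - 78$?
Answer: $4002$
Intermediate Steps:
$M = -142$ ($M = -64 - 78 = -142$)
$- 37 \left(-53 - 59\right) + M = - 37 \left(-53 - 59\right) - 142 = \left(-37\right) \left(-112\right) - 142 = 4144 - 142 = 4002$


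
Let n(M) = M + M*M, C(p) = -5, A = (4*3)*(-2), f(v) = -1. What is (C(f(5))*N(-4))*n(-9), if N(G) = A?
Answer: 8640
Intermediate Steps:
A = -24 (A = 12*(-2) = -24)
N(G) = -24
n(M) = M + M²
(C(f(5))*N(-4))*n(-9) = (-5*(-24))*(-9*(1 - 9)) = 120*(-9*(-8)) = 120*72 = 8640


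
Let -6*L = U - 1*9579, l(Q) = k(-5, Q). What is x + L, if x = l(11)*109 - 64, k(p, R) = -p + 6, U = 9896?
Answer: 6493/6 ≈ 1082.2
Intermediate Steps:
k(p, R) = 6 - p
l(Q) = 11 (l(Q) = 6 - 1*(-5) = 6 + 5 = 11)
L = -317/6 (L = -(9896 - 1*9579)/6 = -(9896 - 9579)/6 = -⅙*317 = -317/6 ≈ -52.833)
x = 1135 (x = 11*109 - 64 = 1199 - 64 = 1135)
x + L = 1135 - 317/6 = 6493/6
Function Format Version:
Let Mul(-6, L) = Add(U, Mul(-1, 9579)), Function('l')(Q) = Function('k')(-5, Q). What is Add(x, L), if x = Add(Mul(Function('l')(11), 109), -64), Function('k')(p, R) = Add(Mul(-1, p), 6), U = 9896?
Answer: Rational(6493, 6) ≈ 1082.2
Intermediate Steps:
Function('k')(p, R) = Add(6, Mul(-1, p))
Function('l')(Q) = 11 (Function('l')(Q) = Add(6, Mul(-1, -5)) = Add(6, 5) = 11)
L = Rational(-317, 6) (L = Mul(Rational(-1, 6), Add(9896, Mul(-1, 9579))) = Mul(Rational(-1, 6), Add(9896, -9579)) = Mul(Rational(-1, 6), 317) = Rational(-317, 6) ≈ -52.833)
x = 1135 (x = Add(Mul(11, 109), -64) = Add(1199, -64) = 1135)
Add(x, L) = Add(1135, Rational(-317, 6)) = Rational(6493, 6)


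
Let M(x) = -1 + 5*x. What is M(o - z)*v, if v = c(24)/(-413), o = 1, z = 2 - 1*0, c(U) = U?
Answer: 144/413 ≈ 0.34867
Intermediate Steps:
z = 2 (z = 2 + 0 = 2)
v = -24/413 (v = 24/(-413) = 24*(-1/413) = -24/413 ≈ -0.058111)
M(o - z)*v = (-1 + 5*(1 - 1*2))*(-24/413) = (-1 + 5*(1 - 2))*(-24/413) = (-1 + 5*(-1))*(-24/413) = (-1 - 5)*(-24/413) = -6*(-24/413) = 144/413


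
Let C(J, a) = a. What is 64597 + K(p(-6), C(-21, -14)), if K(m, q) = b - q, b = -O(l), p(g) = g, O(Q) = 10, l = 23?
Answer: 64601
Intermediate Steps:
b = -10 (b = -1*10 = -10)
K(m, q) = -10 - q
64597 + K(p(-6), C(-21, -14)) = 64597 + (-10 - 1*(-14)) = 64597 + (-10 + 14) = 64597 + 4 = 64601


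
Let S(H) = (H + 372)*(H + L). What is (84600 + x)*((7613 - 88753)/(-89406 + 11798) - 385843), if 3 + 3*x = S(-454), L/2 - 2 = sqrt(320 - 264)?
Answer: -725396146631299/19402 + 1227721318564*sqrt(14)/29103 ≈ -3.7230e+10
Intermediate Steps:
L = 4 + 4*sqrt(14) (L = 4 + 2*sqrt(320 - 264) = 4 + 2*sqrt(56) = 4 + 2*(2*sqrt(14)) = 4 + 4*sqrt(14) ≈ 18.967)
S(H) = (372 + H)*(4 + H + 4*sqrt(14)) (S(H) = (H + 372)*(H + (4 + 4*sqrt(14))) = (372 + H)*(4 + H + 4*sqrt(14)))
x = 12299 - 328*sqrt(14)/3 (x = -1 + (1488 + (-454)**2 + 376*(-454) + 1488*sqrt(14) + 4*(-454)*sqrt(14))/3 = -1 + (1488 + 206116 - 170704 + 1488*sqrt(14) - 1816*sqrt(14))/3 = -1 + (36900 - 328*sqrt(14))/3 = -1 + (12300 - 328*sqrt(14)/3) = 12299 - 328*sqrt(14)/3 ≈ 11890.)
(84600 + x)*((7613 - 88753)/(-89406 + 11798) - 385843) = (84600 + (12299 - 328*sqrt(14)/3))*((7613 - 88753)/(-89406 + 11798) - 385843) = (96899 - 328*sqrt(14)/3)*(-81140/(-77608) - 385843) = (96899 - 328*sqrt(14)/3)*(-81140*(-1/77608) - 385843) = (96899 - 328*sqrt(14)/3)*(20285/19402 - 385843) = (96899 - 328*sqrt(14)/3)*(-7486105601/19402) = -725396146631299/19402 + 1227721318564*sqrt(14)/29103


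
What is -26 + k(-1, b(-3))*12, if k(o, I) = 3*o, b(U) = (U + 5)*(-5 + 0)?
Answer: -62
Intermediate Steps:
b(U) = -25 - 5*U (b(U) = (5 + U)*(-5) = -25 - 5*U)
-26 + k(-1, b(-3))*12 = -26 + (3*(-1))*12 = -26 - 3*12 = -26 - 36 = -62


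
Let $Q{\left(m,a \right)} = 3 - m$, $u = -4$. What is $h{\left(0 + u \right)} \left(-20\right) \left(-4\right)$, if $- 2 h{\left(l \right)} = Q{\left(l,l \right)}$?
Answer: $-280$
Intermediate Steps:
$h{\left(l \right)} = - \frac{3}{2} + \frac{l}{2}$ ($h{\left(l \right)} = - \frac{3 - l}{2} = - \frac{3}{2} + \frac{l}{2}$)
$h{\left(0 + u \right)} \left(-20\right) \left(-4\right) = \left(- \frac{3}{2} + \frac{0 - 4}{2}\right) \left(-20\right) \left(-4\right) = \left(- \frac{3}{2} + \frac{1}{2} \left(-4\right)\right) \left(-20\right) \left(-4\right) = \left(- \frac{3}{2} - 2\right) \left(-20\right) \left(-4\right) = \left(- \frac{7}{2}\right) \left(-20\right) \left(-4\right) = 70 \left(-4\right) = -280$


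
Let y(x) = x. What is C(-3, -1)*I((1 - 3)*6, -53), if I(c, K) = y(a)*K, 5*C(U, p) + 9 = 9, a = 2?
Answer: 0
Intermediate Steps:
C(U, p) = 0 (C(U, p) = -9/5 + (⅕)*9 = -9/5 + 9/5 = 0)
I(c, K) = 2*K
C(-3, -1)*I((1 - 3)*6, -53) = 0*(2*(-53)) = 0*(-106) = 0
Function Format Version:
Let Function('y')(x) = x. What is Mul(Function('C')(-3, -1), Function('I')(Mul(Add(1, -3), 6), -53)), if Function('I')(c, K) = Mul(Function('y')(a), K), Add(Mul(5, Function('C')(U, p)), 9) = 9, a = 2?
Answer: 0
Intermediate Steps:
Function('C')(U, p) = 0 (Function('C')(U, p) = Add(Rational(-9, 5), Mul(Rational(1, 5), 9)) = Add(Rational(-9, 5), Rational(9, 5)) = 0)
Function('I')(c, K) = Mul(2, K)
Mul(Function('C')(-3, -1), Function('I')(Mul(Add(1, -3), 6), -53)) = Mul(0, Mul(2, -53)) = Mul(0, -106) = 0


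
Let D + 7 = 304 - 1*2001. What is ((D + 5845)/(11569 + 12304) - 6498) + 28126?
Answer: 516329385/23873 ≈ 21628.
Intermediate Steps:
D = -1704 (D = -7 + (304 - 1*2001) = -7 + (304 - 2001) = -7 - 1697 = -1704)
((D + 5845)/(11569 + 12304) - 6498) + 28126 = ((-1704 + 5845)/(11569 + 12304) - 6498) + 28126 = (4141/23873 - 6498) + 28126 = -155122613/23873 + 28126 = 516329385/23873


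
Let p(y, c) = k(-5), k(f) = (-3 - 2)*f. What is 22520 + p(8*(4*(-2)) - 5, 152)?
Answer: 22545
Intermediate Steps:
k(f) = -5*f
p(y, c) = 25 (p(y, c) = -5*(-5) = 25)
22520 + p(8*(4*(-2)) - 5, 152) = 22520 + 25 = 22545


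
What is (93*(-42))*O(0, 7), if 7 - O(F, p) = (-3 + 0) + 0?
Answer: -39060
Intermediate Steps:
O(F, p) = 10 (O(F, p) = 7 - ((-3 + 0) + 0) = 7 - (-3 + 0) = 7 - 1*(-3) = 7 + 3 = 10)
(93*(-42))*O(0, 7) = (93*(-42))*10 = -3906*10 = -39060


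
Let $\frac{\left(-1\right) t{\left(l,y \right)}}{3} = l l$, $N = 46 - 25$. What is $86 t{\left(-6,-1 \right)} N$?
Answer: $-195048$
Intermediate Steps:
$N = 21$ ($N = 46 - 25 = 21$)
$t{\left(l,y \right)} = - 3 l^{2}$ ($t{\left(l,y \right)} = - 3 l l = - 3 l^{2}$)
$86 t{\left(-6,-1 \right)} N = 86 \left(- 3 \left(-6\right)^{2}\right) 21 = 86 \left(\left(-3\right) 36\right) 21 = 86 \left(-108\right) 21 = \left(-9288\right) 21 = -195048$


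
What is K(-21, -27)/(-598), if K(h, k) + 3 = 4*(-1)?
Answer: 7/598 ≈ 0.011706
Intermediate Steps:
K(h, k) = -7 (K(h, k) = -3 + 4*(-1) = -3 - 4 = -7)
K(-21, -27)/(-598) = -7/(-598) = -7*(-1/598) = 7/598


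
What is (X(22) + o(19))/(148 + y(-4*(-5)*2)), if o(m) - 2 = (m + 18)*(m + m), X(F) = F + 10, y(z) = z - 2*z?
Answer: 40/3 ≈ 13.333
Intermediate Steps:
y(z) = -z
X(F) = 10 + F
o(m) = 2 + 2*m*(18 + m) (o(m) = 2 + (m + 18)*(m + m) = 2 + (18 + m)*(2*m) = 2 + 2*m*(18 + m))
(X(22) + o(19))/(148 + y(-4*(-5)*2)) = ((10 + 22) + (2 + 2*19² + 36*19))/(148 - (-4*(-5))*2) = (32 + (2 + 2*361 + 684))/(148 - 20*2) = (32 + (2 + 722 + 684))/(148 - 1*40) = (32 + 1408)/(148 - 40) = 1440/108 = 1440*(1/108) = 40/3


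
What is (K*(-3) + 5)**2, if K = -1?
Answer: 64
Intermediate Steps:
(K*(-3) + 5)**2 = (-1*(-3) + 5)**2 = (3 + 5)**2 = 8**2 = 64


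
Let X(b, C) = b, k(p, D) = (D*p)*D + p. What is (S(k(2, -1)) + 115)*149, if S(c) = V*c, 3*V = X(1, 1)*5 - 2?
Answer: 17731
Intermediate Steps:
k(p, D) = p + p*D**2 (k(p, D) = p*D**2 + p = p + p*D**2)
V = 1 (V = (1*5 - 2)/3 = (5 - 2)/3 = (1/3)*3 = 1)
S(c) = c (S(c) = 1*c = c)
(S(k(2, -1)) + 115)*149 = (2*(1 + (-1)**2) + 115)*149 = (2*(1 + 1) + 115)*149 = (2*2 + 115)*149 = (4 + 115)*149 = 119*149 = 17731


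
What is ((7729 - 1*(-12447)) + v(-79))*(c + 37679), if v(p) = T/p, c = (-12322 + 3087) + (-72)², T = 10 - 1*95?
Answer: 53602662092/79 ≈ 6.7851e+8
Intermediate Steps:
T = -85 (T = 10 - 95 = -85)
c = -4051 (c = -9235 + 5184 = -4051)
v(p) = -85/p
((7729 - 1*(-12447)) + v(-79))*(c + 37679) = ((7729 - 1*(-12447)) - 85/(-79))*(-4051 + 37679) = ((7729 + 12447) - 85*(-1/79))*33628 = (20176 + 85/79)*33628 = (1593989/79)*33628 = 53602662092/79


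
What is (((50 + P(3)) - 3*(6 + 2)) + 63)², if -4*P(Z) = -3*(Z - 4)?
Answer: 124609/16 ≈ 7788.1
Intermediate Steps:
P(Z) = -3 + 3*Z/4 (P(Z) = -(-3)*(Z - 4)/4 = -(-3)*(-4 + Z)/4 = -(12 - 3*Z)/4 = -3 + 3*Z/4)
(((50 + P(3)) - 3*(6 + 2)) + 63)² = (((50 + (-3 + (¾)*3)) - 3*(6 + 2)) + 63)² = (((50 + (-3 + 9/4)) - 3*8) + 63)² = (((50 - ¾) - 24) + 63)² = ((197/4 - 24) + 63)² = (101/4 + 63)² = (353/4)² = 124609/16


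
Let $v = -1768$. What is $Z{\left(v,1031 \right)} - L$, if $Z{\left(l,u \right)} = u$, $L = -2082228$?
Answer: $2083259$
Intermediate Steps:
$Z{\left(v,1031 \right)} - L = 1031 - -2082228 = 1031 + 2082228 = 2083259$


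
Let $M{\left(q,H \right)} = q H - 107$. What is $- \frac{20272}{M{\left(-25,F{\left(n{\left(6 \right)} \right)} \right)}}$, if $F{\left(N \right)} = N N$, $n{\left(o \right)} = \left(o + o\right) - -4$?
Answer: $\frac{20272}{6507} \approx 3.1154$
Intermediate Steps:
$n{\left(o \right)} = 4 + 2 o$ ($n{\left(o \right)} = 2 o + 4 = 4 + 2 o$)
$F{\left(N \right)} = N^{2}$
$M{\left(q,H \right)} = -107 + H q$ ($M{\left(q,H \right)} = H q - 107 = -107 + H q$)
$- \frac{20272}{M{\left(-25,F{\left(n{\left(6 \right)} \right)} \right)}} = - \frac{20272}{-107 + \left(4 + 2 \cdot 6\right)^{2} \left(-25\right)} = - \frac{20272}{-107 + \left(4 + 12\right)^{2} \left(-25\right)} = - \frac{20272}{-107 + 16^{2} \left(-25\right)} = - \frac{20272}{-107 + 256 \left(-25\right)} = - \frac{20272}{-107 - 6400} = - \frac{20272}{-6507} = \left(-20272\right) \left(- \frac{1}{6507}\right) = \frac{20272}{6507}$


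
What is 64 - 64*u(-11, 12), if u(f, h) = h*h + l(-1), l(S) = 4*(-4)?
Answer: -8128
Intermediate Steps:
l(S) = -16
u(f, h) = -16 + h² (u(f, h) = h*h - 16 = h² - 16 = -16 + h²)
64 - 64*u(-11, 12) = 64 - 64*(-16 + 12²) = 64 - 64*(-16 + 144) = 64 - 64*128 = 64 - 8192 = -8128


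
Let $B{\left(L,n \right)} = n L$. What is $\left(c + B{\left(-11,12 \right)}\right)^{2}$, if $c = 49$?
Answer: $6889$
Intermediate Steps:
$B{\left(L,n \right)} = L n$
$\left(c + B{\left(-11,12 \right)}\right)^{2} = \left(49 - 132\right)^{2} = \left(-83\right)^{2} = 6889$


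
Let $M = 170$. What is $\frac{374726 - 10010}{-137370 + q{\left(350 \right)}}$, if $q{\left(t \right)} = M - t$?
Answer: $- \frac{60786}{22925} \approx -2.6515$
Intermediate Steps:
$q{\left(t \right)} = 170 - t$
$\frac{374726 - 10010}{-137370 + q{\left(350 \right)}} = \frac{374726 - 10010}{-137370 + \left(170 - 350\right)} = \frac{364716}{-137370 + \left(170 - 350\right)} = \frac{364716}{-137370 - 180} = \frac{364716}{-137550} = 364716 \left(- \frac{1}{137550}\right) = - \frac{60786}{22925}$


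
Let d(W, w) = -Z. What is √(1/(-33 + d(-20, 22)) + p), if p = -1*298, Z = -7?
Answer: 3*I*√22386/26 ≈ 17.264*I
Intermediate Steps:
p = -298
d(W, w) = 7 (d(W, w) = -1*(-7) = 7)
√(1/(-33 + d(-20, 22)) + p) = √(1/(-33 + 7) - 298) = √(1/(-26) - 298) = √(-1/26 - 298) = √(-7749/26) = 3*I*√22386/26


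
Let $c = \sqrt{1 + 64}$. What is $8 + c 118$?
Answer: $8 + 118 \sqrt{65} \approx 959.35$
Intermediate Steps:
$c = \sqrt{65} \approx 8.0623$
$8 + c 118 = 8 + \sqrt{65} \cdot 118 = 8 + 118 \sqrt{65}$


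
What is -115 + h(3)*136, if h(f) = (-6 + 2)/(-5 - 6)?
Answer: -721/11 ≈ -65.545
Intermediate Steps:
h(f) = 4/11 (h(f) = -4/(-11) = -4*(-1/11) = 4/11)
-115 + h(3)*136 = -115 + (4/11)*136 = -115 + 544/11 = -721/11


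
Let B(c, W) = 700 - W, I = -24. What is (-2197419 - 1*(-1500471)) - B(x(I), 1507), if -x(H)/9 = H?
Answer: -696141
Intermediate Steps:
x(H) = -9*H
(-2197419 - 1*(-1500471)) - B(x(I), 1507) = (-2197419 - 1*(-1500471)) - (700 - 1*1507) = (-2197419 + 1500471) - (700 - 1507) = -696948 - 1*(-807) = -696948 + 807 = -696141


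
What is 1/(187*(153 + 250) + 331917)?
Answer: 1/407278 ≈ 2.4553e-6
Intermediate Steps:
1/(187*(153 + 250) + 331917) = 1/(187*403 + 331917) = 1/(75361 + 331917) = 1/407278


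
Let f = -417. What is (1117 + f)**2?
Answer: 490000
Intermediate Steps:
(1117 + f)**2 = (1117 - 417)**2 = 700**2 = 490000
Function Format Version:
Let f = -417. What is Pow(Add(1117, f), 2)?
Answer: 490000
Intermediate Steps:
Pow(Add(1117, f), 2) = Pow(Add(1117, -417), 2) = Pow(700, 2) = 490000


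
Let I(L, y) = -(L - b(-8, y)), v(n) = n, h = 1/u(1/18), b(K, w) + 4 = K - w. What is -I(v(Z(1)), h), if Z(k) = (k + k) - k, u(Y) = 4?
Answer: 53/4 ≈ 13.250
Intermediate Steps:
b(K, w) = -4 + K - w (b(K, w) = -4 + (K - w) = -4 + K - w)
Z(k) = k (Z(k) = 2*k - k = k)
h = 1/4 ≈ 0.25000
I(L, y) = -12 - L - y (I(L, y) = -(L - (-4 - 8 - y)) = -(L - (-12 - y)) = -(L + (12 + y)) = -(12 + L + y) = -12 - L - y)
-I(v(Z(1)), h) = -(-12 - 1*1 - 1*1/4) = -(-12 - 1 - 1/4) = -1*(-53/4) = 53/4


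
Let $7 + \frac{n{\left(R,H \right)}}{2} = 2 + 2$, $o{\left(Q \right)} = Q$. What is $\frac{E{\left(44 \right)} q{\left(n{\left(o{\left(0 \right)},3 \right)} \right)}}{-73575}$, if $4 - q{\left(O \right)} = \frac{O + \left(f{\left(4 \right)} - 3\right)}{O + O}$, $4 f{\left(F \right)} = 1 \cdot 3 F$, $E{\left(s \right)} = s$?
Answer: $- \frac{154}{73575} \approx -0.0020931$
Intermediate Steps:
$f{\left(F \right)} = \frac{3 F}{4}$ ($f{\left(F \right)} = \frac{1 \cdot 3 F}{4} = \frac{3 F}{4}$)
$n{\left(R,H \right)} = -6$ ($n{\left(R,H \right)} = -14 + 2 \left(2 + 2\right) = -14 + 2 \cdot 4 = -14 + 8 = -6$)
$q{\left(O \right)} = \frac{7}{2}$ ($q{\left(O \right)} = 4 - \frac{O + \left(\frac{3}{4} \cdot 4 - 3\right)}{O + O} = 4 - \frac{O + \left(3 - 3\right)}{2 O} = 4 - \left(O + 0\right) \frac{1}{2 O} = 4 - O \frac{1}{2 O} = 4 - \frac{1}{2} = \frac{7}{2}$)
$\frac{E{\left(44 \right)} q{\left(n{\left(o{\left(0 \right)},3 \right)} \right)}}{-73575} = \frac{44 \cdot \frac{7}{2}}{-73575} = 154 \left(- \frac{1}{73575}\right) = - \frac{154}{73575}$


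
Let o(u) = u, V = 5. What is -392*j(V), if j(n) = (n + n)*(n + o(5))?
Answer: -39200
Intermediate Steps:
j(n) = 2*n*(5 + n) (j(n) = (n + n)*(n + 5) = (2*n)*(5 + n) = 2*n*(5 + n))
-392*j(V) = -784*5*(5 + 5) = -784*5*10 = -392*100 = -39200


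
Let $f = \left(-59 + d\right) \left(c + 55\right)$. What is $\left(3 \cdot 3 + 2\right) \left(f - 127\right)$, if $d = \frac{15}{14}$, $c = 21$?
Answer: $- \frac{348777}{7} \approx -49825.0$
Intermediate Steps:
$d = \frac{15}{14}$ ($d = 15 \cdot \frac{1}{14} = \frac{15}{14} \approx 1.0714$)
$f = - \frac{30818}{7}$ ($f = \left(-59 + \frac{15}{14}\right) \left(21 + 55\right) = \left(- \frac{811}{14}\right) 76 = - \frac{30818}{7} \approx -4402.6$)
$\left(3 \cdot 3 + 2\right) \left(f - 127\right) = \left(3 \cdot 3 + 2\right) \left(- \frac{30818}{7} - 127\right) = \left(9 + 2\right) \left(- \frac{31707}{7}\right) = 11 \left(- \frac{31707}{7}\right) = - \frac{348777}{7}$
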